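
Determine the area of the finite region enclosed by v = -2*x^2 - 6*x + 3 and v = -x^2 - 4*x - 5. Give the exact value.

36

Set the curves equal: -2*x^2 - 6*x + 3 = -x^2 - 4*x - 5, so -x^2 - 2*x + 8 = 0, which factors as -(x - 2)*(x + 4) = 0. The curves meet at x = -4, 2.
On [-4, 2], v = -2*x^2 - 6*x + 3 is on top; that piece has area ∫[-4,2] (-x^2 - 2*x + 8) dx = 36.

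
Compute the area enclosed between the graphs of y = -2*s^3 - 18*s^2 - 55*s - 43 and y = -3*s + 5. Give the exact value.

Set the curves equal: -2*s^3 - 18*s^2 - 55*s - 43 = -3*s + 5, so -2*s^3 - 18*s^2 - 52*s - 48 = 0, which factors as -2*(s + 2)*(s + 3)*(s + 4) = 0. The curves meet at s = -4, -3, -2.
On [-4, -3], y = -3*s + 5 is on top; that piece has area ∫[-4,-3] (-(-2*s^3 - 18*s^2 - 52*s - 48)) ds = 1/2.
On [-3, -2], y = -2*s^3 - 18*s^2 - 55*s - 43 is on top; that piece has area ∫[-3,-2] (-2*s^3 - 18*s^2 - 52*s - 48) ds = 1/2.
Total enclosed area = 1/2 + 1/2 = 1.

1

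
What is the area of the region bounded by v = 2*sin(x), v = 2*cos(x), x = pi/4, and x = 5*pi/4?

On [pi/4, 5*pi/4], (2*sin(x)) - (2*cos(x)) = 2*sin(x) - 2*cos(x) is ≥ 0 throughout, so the area is a single integral of |2*sin(x) - 2*cos(x)|.
∫[pi/4,5*pi/4] (2*sin(x) - 2*cos(x)) dx = 4*sqrt(2).

4*sqrt(2)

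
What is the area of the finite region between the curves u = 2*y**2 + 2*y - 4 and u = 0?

9

Both boundary curves give u as a function of y, so integrate with respect to y. Setting them equal: 2*y**2 + 2*y - 4 = 0, i.e. 2*(y - 1)*(y + 2) = 0, so they meet at y = -2, 1.
For y in [-2, 1], u = 2*y**2 + 2*y - 4 is on the left; area = ∫[-2,1] (-(2*y**2 + 2*y - 4)) dy = 9.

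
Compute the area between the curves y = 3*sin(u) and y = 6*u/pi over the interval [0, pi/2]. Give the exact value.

3 - 3*pi/4

On [0, pi/2], (3*sin(u)) - (6*u/pi) = -6*u/pi + 3*sin(u) is ≥ 0 throughout, so the area is a single integral of |-6*u/pi + 3*sin(u)|.
∫[0,pi/2] (-6*u/pi + 3*sin(u)) du = 3 - 3*pi/4.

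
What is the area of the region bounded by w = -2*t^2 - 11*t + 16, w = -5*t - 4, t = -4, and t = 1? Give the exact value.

On [-4, 1], (-2*t^2 - 11*t + 16) - (-5*t - 4) = -2*t^2 - 6*t + 20 is ≥ 0 throughout, so the area is a single integral of |-2*t^2 - 6*t + 20|.
∫[-4,1] (-2*t^2 - 6*t + 20) dt = 305/3.

305/3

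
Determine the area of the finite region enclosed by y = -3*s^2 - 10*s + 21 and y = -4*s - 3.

108

Set the curves equal: -3*s^2 - 10*s + 21 = -4*s - 3, so -3*s^2 - 6*s + 24 = 0, which factors as -3*(s - 2)*(s + 4) = 0. The curves meet at s = -4, 2.
On [-4, 2], y = -3*s^2 - 10*s + 21 is on top; that piece has area ∫[-4,2] (-3*s^2 - 6*s + 24) ds = 108.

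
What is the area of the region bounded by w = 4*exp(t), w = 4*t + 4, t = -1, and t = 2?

On [-1, 2], (4*exp(t)) - (4*t + 4) = -4*t + 4*exp(t) - 4 is ≥ 0 throughout, so the area is a single integral of |-4*t + 4*exp(t) - 4|.
∫[-1,2] (-4*t + 4*exp(t) - 4) dt = -18 - 4*exp(-1) + 4*exp(2).

-18 - 4*exp(-1) + 4*exp(2)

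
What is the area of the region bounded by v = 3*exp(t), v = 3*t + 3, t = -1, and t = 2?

On [-1, 2], (3*exp(t)) - (3*t + 3) = -3*t + 3*exp(t) - 3 is ≥ 0 throughout, so the area is a single integral of |-3*t + 3*exp(t) - 3|.
∫[-1,2] (-3*t + 3*exp(t) - 3) dt = -27/2 - 3*exp(-1) + 3*exp(2).

-27/2 - 3*exp(-1) + 3*exp(2)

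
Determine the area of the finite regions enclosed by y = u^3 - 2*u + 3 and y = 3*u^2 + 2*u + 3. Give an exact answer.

131/4

Set the curves equal: u^3 - 2*u + 3 = 3*u^2 + 2*u + 3, so u^3 - 3*u^2 - 4*u = 0, which factors as u*(u - 4)*(u + 1) = 0. The curves meet at u = -1, 0, 4.
On [-1, 0], y = u^3 - 2*u + 3 is on top; that piece has area ∫[-1,0] (u^3 - 3*u^2 - 4*u) du = 3/4.
On [0, 4], y = 3*u^2 + 2*u + 3 is on top; that piece has area ∫[0,4] (-(u^3 - 3*u^2 - 4*u)) du = 32.
Total enclosed area = 3/4 + 32 = 131/4.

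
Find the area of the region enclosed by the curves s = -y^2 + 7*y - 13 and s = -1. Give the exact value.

Both boundary curves give s as a function of y, so integrate with respect to y. Setting them equal: -y^2 + 7*y - 12 = 0, i.e. -(y - 4)*(y - 3) = 0, so they meet at y = 3, 4.
For y in [3, 4], s = -y^2 + 7*y - 13 is on the right; area = ∫[3,4] (-y^2 + 7*y - 12) dy = 1/6.

1/6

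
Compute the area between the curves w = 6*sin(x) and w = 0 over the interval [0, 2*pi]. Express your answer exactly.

The difference (6*sin(x)) - (0) = 6*sin(x) changes sign at x = pi inside [0, 2*pi], so split the integral there.
∫[0,pi] (6*sin(x)) dx = 12.
∫[pi,2*pi] (6*sin(x)) dx = -12; the area of that piece is 12.
Total area = 12 + 12 = 24.

24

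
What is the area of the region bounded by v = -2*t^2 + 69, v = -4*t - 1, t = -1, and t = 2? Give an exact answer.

On [-1, 2], (-2*t^2 + 69) - (-4*t - 1) = -2*t^2 + 4*t + 70 is ≥ 0 throughout, so the area is a single integral of |-2*t^2 + 4*t + 70|.
∫[-1,2] (-2*t^2 + 4*t + 70) dt = 210.

210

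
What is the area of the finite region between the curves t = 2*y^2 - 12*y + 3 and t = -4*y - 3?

Both boundary curves give t as a function of y, so integrate with respect to y. Setting them equal: 2*y^2 - 8*y + 6 = 0, i.e. 2*(y - 3)*(y - 1) = 0, so they meet at y = 1, 3.
For y in [1, 3], t = 2*y^2 - 12*y + 3 is on the left; area = ∫[1,3] (-(2*y^2 - 8*y + 6)) dy = 8/3.

8/3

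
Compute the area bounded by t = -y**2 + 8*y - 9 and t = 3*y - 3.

1/6

Both boundary curves give t as a function of y, so integrate with respect to y. Setting them equal: -y**2 + 5*y - 6 = 0, i.e. -(y - 3)*(y - 2) = 0, so they meet at y = 2, 3.
For y in [2, 3], t = -y**2 + 8*y - 9 is on the right; area = ∫[2,3] (-y**2 + 5*y - 6) dy = 1/6.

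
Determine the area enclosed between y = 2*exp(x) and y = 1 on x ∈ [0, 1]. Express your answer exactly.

On [0, 1], (2*exp(x)) - (1) = 2*exp(x) - 1 is ≥ 0 throughout, so the area is a single integral of |2*exp(x) - 1|.
∫[0,1] (2*exp(x) - 1) dx = -3 + 2*exp(1).

-3 + 2*exp(1)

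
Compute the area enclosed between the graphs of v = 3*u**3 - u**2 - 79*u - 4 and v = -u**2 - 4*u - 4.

1875/2

Set the curves equal: 3*u**3 - u**2 - 79*u - 4 = -u**2 - 4*u - 4, so 3*u**3 - 75*u = 0, which factors as 3*u*(u - 5)*(u + 5) = 0. The curves meet at u = -5, 0, 5.
On [-5, 0], v = 3*u**3 - u**2 - 79*u - 4 is on top; that piece has area ∫[-5,0] (3*u**3 - 75*u) du = 1875/4.
On [0, 5], v = -u**2 - 4*u - 4 is on top; that piece has area ∫[0,5] (-(3*u**3 - 75*u)) du = 1875/4.
Total enclosed area = 1875/4 + 1875/4 = 1875/2.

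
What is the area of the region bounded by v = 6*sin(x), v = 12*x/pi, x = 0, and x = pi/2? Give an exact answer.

6 - 3*pi/2

On [0, pi/2], (6*sin(x)) - (12*x/pi) = -12*x/pi + 6*sin(x) is ≥ 0 throughout, so the area is a single integral of |-12*x/pi + 6*sin(x)|.
∫[0,pi/2] (-12*x/pi + 6*sin(x)) dx = 6 - 3*pi/2.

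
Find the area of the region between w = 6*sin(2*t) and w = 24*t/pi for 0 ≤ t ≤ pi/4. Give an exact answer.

3 - 3*pi/4

On [0, pi/4], (6*sin(2*t)) - (24*t/pi) = -24*t/pi + 6*sin(2*t) is ≥ 0 throughout, so the area is a single integral of |-24*t/pi + 6*sin(2*t)|.
∫[0,pi/4] (-24*t/pi + 6*sin(2*t)) dt = 3 - 3*pi/4.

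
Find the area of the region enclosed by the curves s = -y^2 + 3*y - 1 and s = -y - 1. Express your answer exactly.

Both boundary curves give s as a function of y, so integrate with respect to y. Setting them equal: -y^2 + 4*y = 0, i.e. -y*(y - 4) = 0, so they meet at y = 0, 4.
For y in [0, 4], s = -y^2 + 3*y - 1 is on the right; area = ∫[0,4] (-y^2 + 4*y) dy = 32/3.

32/3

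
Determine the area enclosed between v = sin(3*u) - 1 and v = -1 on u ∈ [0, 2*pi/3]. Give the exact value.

4/3

The difference (sin(3*u) - 1) - (-1) = sin(3*u) changes sign at u = pi/3 inside [0, 2*pi/3], so split the integral there.
∫[0,pi/3] (sin(3*u)) du = 2/3.
∫[pi/3,2*pi/3] (sin(3*u)) du = -2/3; the area of that piece is 2/3.
Total area = 2/3 + 2/3 = 4/3.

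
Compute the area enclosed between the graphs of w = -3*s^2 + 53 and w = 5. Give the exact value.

256

Set the curves equal: -3*s^2 + 53 = 5, so -3*s^2 + 48 = 0, which factors as -3*(s - 4)*(s + 4) = 0. The curves meet at s = -4, 4.
On [-4, 4], w = -3*s^2 + 53 is on top; that piece has area ∫[-4,4] (-3*s^2 + 48) ds = 256.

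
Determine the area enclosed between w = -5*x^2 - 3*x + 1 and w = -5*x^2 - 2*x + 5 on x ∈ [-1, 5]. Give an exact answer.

36

On [-1, 5], (-5*x^2 - 3*x + 1) - (-5*x^2 - 2*x + 5) = -x - 4 is ≤ 0 throughout, so the area is a single integral of |-x - 4|.
∫[-1,5] (-x - 4) dx = -36; the area of that piece is 36.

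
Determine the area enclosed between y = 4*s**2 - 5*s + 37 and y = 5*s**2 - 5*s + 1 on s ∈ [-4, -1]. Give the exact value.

87

On [-4, -1], (4*s**2 - 5*s + 37) - (5*s**2 - 5*s + 1) = -s**2 + 36 is ≥ 0 throughout, so the area is a single integral of |-s**2 + 36|.
∫[-4,-1] (-s**2 + 36) ds = 87.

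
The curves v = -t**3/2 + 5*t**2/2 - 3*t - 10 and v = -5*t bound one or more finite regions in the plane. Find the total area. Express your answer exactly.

937/24

Set the curves equal: -t**3/2 + 5*t**2/2 - 3*t - 10 = -5*t, so -t**3/2 + 5*t**2/2 + 2*t - 10 = 0, which factors as -(t - 5)*(t - 2)*(t + 2)/2 = 0. The curves meet at t = -2, 2, 5.
On [-2, 2], v = -5*t is on top; that piece has area ∫[-2,2] (-(-t**3/2 + 5*t**2/2 + 2*t - 10)) dt = 80/3.
On [2, 5], v = -t**3/2 + 5*t**2/2 - 3*t - 10 is on top; that piece has area ∫[2,5] (-t**3/2 + 5*t**2/2 + 2*t - 10) dt = 99/8.
Total enclosed area = 80/3 + 99/8 = 937/24.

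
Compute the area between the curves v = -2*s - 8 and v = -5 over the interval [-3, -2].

2

On [-3, -2], (-2*s - 8) - (-5) = -2*s - 3 is ≥ 0 throughout, so the area is a single integral of |-2*s - 3|.
∫[-3,-2] (-2*s - 3) ds = 2.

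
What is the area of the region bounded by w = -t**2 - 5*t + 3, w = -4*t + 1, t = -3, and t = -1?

The difference (-t**2 - 5*t + 3) - (-4*t + 1) = -t**2 - t + 2 changes sign at t = -2 inside [-3, -1], so split the integral there.
∫[-3,-2] (-t**2 - t + 2) dt = -11/6; the area of that piece is 11/6.
∫[-2,-1] (-t**2 - t + 2) dt = 7/6.
Total area = 11/6 + 7/6 = 3.

3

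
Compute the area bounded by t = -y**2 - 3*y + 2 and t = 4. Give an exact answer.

Both boundary curves give t as a function of y, so integrate with respect to y. Setting them equal: -y**2 - 3*y - 2 = 0, i.e. -(y + 1)*(y + 2) = 0, so they meet at y = -2, -1.
For y in [-2, -1], t = -y**2 - 3*y + 2 is on the right; area = ∫[-2,-1] (-y**2 - 3*y - 2) dy = 1/6.

1/6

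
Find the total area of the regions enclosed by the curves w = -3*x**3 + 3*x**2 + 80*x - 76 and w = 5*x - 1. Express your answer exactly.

Set the curves equal: -3*x**3 + 3*x**2 + 80*x - 76 = 5*x - 1, so -3*x**3 + 3*x**2 + 75*x - 75 = 0, which factors as -3*(x - 5)*(x - 1)*(x + 5) = 0. The curves meet at x = -5, 1, 5.
On [-5, 1], w = 5*x - 1 is on top; that piece has area ∫[-5,1] (-(-3*x**3 + 3*x**2 + 75*x - 75)) dx = 756.
On [1, 5], w = -3*x**3 + 3*x**2 + 80*x - 76 is on top; that piece has area ∫[1,5] (-3*x**3 + 3*x**2 + 75*x - 75) dx = 256.
Total enclosed area = 756 + 256 = 1012.

1012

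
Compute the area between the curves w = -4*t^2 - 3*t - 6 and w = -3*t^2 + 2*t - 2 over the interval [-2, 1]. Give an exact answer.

The difference (-4*t^2 - 3*t - 6) - (-3*t^2 + 2*t - 2) = -t^2 - 5*t - 4 changes sign at t = -1 inside [-2, 1], so split the integral there.
∫[-2,-1] (-t^2 - 5*t - 4) dt = 7/6.
∫[-1,1] (-t^2 - 5*t - 4) dt = -26/3; the area of that piece is 26/3.
Total area = 7/6 + 26/3 = 59/6.

59/6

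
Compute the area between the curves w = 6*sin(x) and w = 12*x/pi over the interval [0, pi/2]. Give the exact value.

On [0, pi/2], (6*sin(x)) - (12*x/pi) = -12*x/pi + 6*sin(x) is ≥ 0 throughout, so the area is a single integral of |-12*x/pi + 6*sin(x)|.
∫[0,pi/2] (-12*x/pi + 6*sin(x)) dx = 6 - 3*pi/2.

6 - 3*pi/2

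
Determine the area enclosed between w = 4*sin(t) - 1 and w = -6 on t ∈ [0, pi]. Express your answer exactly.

On [0, pi], (4*sin(t) - 1) - (-6) = 4*sin(t) + 5 is ≥ 0 throughout, so the area is a single integral of |4*sin(t) + 5|.
∫[0,pi] (4*sin(t) + 5) dt = 8 + 5*pi.

8 + 5*pi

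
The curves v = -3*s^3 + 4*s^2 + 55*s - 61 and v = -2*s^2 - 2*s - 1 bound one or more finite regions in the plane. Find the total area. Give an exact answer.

2521/4

Set the curves equal: -3*s^3 + 4*s^2 + 55*s - 61 = -2*s^2 - 2*s - 1, so -3*s^3 + 6*s^2 + 57*s - 60 = 0, which factors as -3*(s - 5)*(s - 1)*(s + 4) = 0. The curves meet at s = -4, 1, 5.
On [-4, 1], v = -2*s^2 - 2*s - 1 is on top; that piece has area ∫[-4,1] (-(-3*s^3 + 6*s^2 + 57*s - 60)) ds = 1625/4.
On [1, 5], v = -3*s^3 + 4*s^2 + 55*s - 61 is on top; that piece has area ∫[1,5] (-3*s^3 + 6*s^2 + 57*s - 60) ds = 224.
Total enclosed area = 1625/4 + 224 = 2521/4.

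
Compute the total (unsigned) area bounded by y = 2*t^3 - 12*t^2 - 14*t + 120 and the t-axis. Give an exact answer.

The curve meets the t-axis where 2*t^3 - 12*t^2 - 14*t + 120 = 0, i.e. 2*(t - 5)*(t - 4)*(t + 3) = 0, at t = -3, 4, 5.
On [-3, 4] the curve lies above the axis; ∫[-3,4] (2*t^3 - 12*t^2 - 14*t + 120) dt = 1029/2, giving area 1029/2.
On [4, 5] the curve lies below the axis; ∫[4,5] (2*t^3 - 12*t^2 - 14*t + 120) dt = -5/2, giving area 5/2.
Total area = 1029/2 + 5/2 = 517.

517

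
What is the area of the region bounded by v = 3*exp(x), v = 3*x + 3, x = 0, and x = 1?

-15/2 + 3*exp(1)

On [0, 1], (3*exp(x)) - (3*x + 3) = -3*x + 3*exp(x) - 3 is ≥ 0 throughout, so the area is a single integral of |-3*x + 3*exp(x) - 3|.
∫[0,1] (-3*x + 3*exp(x) - 3) dx = -15/2 + 3*exp(1).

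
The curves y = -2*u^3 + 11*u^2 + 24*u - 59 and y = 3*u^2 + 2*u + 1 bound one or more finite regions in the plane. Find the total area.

Set the curves equal: -2*u^3 + 11*u^2 + 24*u - 59 = 3*u^2 + 2*u + 1, so -2*u^3 + 8*u^2 + 22*u - 60 = 0, which factors as -2*(u - 5)*(u - 2)*(u + 3) = 0. The curves meet at u = -3, 2, 5.
On [-3, 2], y = 3*u^2 + 2*u + 1 is on top; that piece has area ∫[-3,2] (-(-2*u^3 + 8*u^2 + 22*u - 60)) du = 1375/6.
On [2, 5], y = -2*u^3 + 11*u^2 + 24*u - 59 is on top; that piece has area ∫[2,5] (-2*u^3 + 8*u^2 + 22*u - 60) du = 117/2.
Total enclosed area = 1375/6 + 117/2 = 863/3.

863/3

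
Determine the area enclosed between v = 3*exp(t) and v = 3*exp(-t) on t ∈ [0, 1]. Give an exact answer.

On [0, 1], (3*exp(t)) - (3*exp(-t)) = 3*exp(t) - 3*exp(-t) is ≥ 0 throughout, so the area is a single integral of |3*exp(t) - 3*exp(-t)|.
∫[0,1] (3*exp(t) - 3*exp(-t)) dt = -6 + 3*exp(-1) + 3*exp(1).

-6 + 3*exp(-1) + 3*exp(1)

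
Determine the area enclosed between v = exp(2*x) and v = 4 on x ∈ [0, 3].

The difference (exp(2*x)) - (4) = exp(2*x) - 4 changes sign at x = log(2) inside [0, 3], so split the integral there.
∫[0,log(2)] (exp(2*x) - 4) dx = 3/2 - log(16); the area of that piece is -3/2 + log(16).
∫[log(2),3] (exp(2*x) - 4) dx = -14 + 4*log(2) + exp(6)/2.
Total area = (-3/2 + log(16)) + (-14 + 4*log(2) + exp(6)/2) = -31/2 + 8*log(2) + exp(6)/2.

-31/2 + 8*log(2) + exp(6)/2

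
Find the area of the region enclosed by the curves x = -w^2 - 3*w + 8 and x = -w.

Both boundary curves give x as a function of w, so integrate with respect to w. Setting them equal: -w^2 - 2*w + 8 = 0, i.e. -(w - 2)*(w + 4) = 0, so they meet at w = -4, 2.
For w in [-4, 2], x = -w^2 - 3*w + 8 is on the right; area = ∫[-4,2] (-w^2 - 2*w + 8) dw = 36.

36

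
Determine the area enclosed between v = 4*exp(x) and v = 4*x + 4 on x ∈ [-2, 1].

-6 - 4*exp(-2) + 4*exp(1)

On [-2, 1], (4*exp(x)) - (4*x + 4) = -4*x + 4*exp(x) - 4 is ≥ 0 throughout, so the area is a single integral of |-4*x + 4*exp(x) - 4|.
∫[-2,1] (-4*x + 4*exp(x) - 4) dx = -6 - 4*exp(-2) + 4*exp(1).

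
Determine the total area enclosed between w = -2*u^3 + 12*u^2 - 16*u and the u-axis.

16

The curve meets the u-axis where -2*u^3 + 12*u^2 - 16*u = 0, i.e. -2*u*(u - 4)*(u - 2) = 0, at u = 0, 2, 4.
On [0, 2] the curve lies below the axis; ∫[0,2] (-2*u^3 + 12*u^2 - 16*u) du = -8, giving area 8.
On [2, 4] the curve lies above the axis; ∫[2,4] (-2*u^3 + 12*u^2 - 16*u) du = 8, giving area 8.
Total area = 8 + 8 = 16.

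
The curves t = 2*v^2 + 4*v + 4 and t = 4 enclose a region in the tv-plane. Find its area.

8/3

Both boundary curves give t as a function of v, so integrate with respect to v. Setting them equal: 2*v^2 + 4*v = 0, i.e. 2*v*(v + 2) = 0, so they meet at v = -2, 0.
For v in [-2, 0], t = 2*v^2 + 4*v + 4 is on the left; area = ∫[-2,0] (-(2*v^2 + 4*v)) dv = 8/3.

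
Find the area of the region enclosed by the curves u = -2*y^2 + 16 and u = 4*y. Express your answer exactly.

72

Both boundary curves give u as a function of y, so integrate with respect to y. Setting them equal: -2*y^2 - 4*y + 16 = 0, i.e. -2*(y - 2)*(y + 4) = 0, so they meet at y = -4, 2.
For y in [-4, 2], u = -2*y^2 + 16 is on the right; area = ∫[-4,2] (-2*y^2 - 4*y + 16) dy = 72.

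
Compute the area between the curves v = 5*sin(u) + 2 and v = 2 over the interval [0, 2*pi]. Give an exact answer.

The difference (5*sin(u) + 2) - (2) = 5*sin(u) changes sign at u = pi inside [0, 2*pi], so split the integral there.
∫[0,pi] (5*sin(u)) du = 10.
∫[pi,2*pi] (5*sin(u)) du = -10; the area of that piece is 10.
Total area = 10 + 10 = 20.

20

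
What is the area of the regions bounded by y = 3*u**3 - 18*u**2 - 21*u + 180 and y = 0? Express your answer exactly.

Set the curves equal: 3*u**3 - 18*u**2 - 21*u + 180 = 0, so 3*u**3 - 18*u**2 - 21*u + 180 = 0, which factors as 3*(u - 5)*(u - 4)*(u + 3) = 0. The curves meet at u = -3, 4, 5.
On [-3, 4], y = 3*u**3 - 18*u**2 - 21*u + 180 is on top; that piece has area ∫[-3,4] (3*u**3 - 18*u**2 - 21*u + 180) du = 3087/4.
On [4, 5], y = 0 is on top; that piece has area ∫[4,5] (-(3*u**3 - 18*u**2 - 21*u + 180)) du = 15/4.
Total enclosed area = 3087/4 + 15/4 = 1551/2.

1551/2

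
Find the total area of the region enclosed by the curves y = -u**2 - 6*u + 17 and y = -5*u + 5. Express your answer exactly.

Set the curves equal: -u**2 - 6*u + 17 = -5*u + 5, so -u**2 - u + 12 = 0, which factors as -(u - 3)*(u + 4) = 0. The curves meet at u = -4, 3.
On [-4, 3], y = -u**2 - 6*u + 17 is on top; that piece has area ∫[-4,3] (-u**2 - u + 12) du = 343/6.

343/6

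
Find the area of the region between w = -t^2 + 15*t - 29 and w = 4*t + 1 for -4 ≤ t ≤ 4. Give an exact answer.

848/3

On [-4, 4], (-t^2 + 15*t - 29) - (4*t + 1) = -t^2 + 11*t - 30 is ≤ 0 throughout, so the area is a single integral of |-t^2 + 11*t - 30|.
∫[-4,4] (-t^2 + 11*t - 30) dt = -848/3; the area of that piece is 848/3.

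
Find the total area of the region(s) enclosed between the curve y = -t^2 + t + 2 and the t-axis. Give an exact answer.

9/2

The curve meets the t-axis where -t^2 + t + 2 = 0, i.e. -(t - 2)*(t + 1) = 0, at t = -1, 2.
On [-1, 2] the curve lies above the axis; ∫[-1,2] (-t^2 + t + 2) dt = 9/2, giving area 9/2.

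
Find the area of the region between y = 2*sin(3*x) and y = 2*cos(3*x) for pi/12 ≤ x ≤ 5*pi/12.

4*sqrt(2)/3

On [pi/12, 5*pi/12], (2*sin(3*x)) - (2*cos(3*x)) = 2*sin(3*x) - 2*cos(3*x) is ≥ 0 throughout, so the area is a single integral of |2*sin(3*x) - 2*cos(3*x)|.
∫[pi/12,5*pi/12] (2*sin(3*x) - 2*cos(3*x)) dx = 4*sqrt(2)/3.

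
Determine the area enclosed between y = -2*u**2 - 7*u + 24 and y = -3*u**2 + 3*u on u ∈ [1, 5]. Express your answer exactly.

The difference (-2*u**2 - 7*u + 24) - (-3*u**2 + 3*u) = u**2 - 10*u + 24 changes sign at u = 4 inside [1, 5], so split the integral there.
∫[1,4] (u**2 - 10*u + 24) du = 18.
∫[4,5] (u**2 - 10*u + 24) du = -2/3; the area of that piece is 2/3.
Total area = 18 + 2/3 = 56/3.

56/3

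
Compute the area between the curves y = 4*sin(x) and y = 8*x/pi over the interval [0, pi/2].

On [0, pi/2], (4*sin(x)) - (8*x/pi) = -8*x/pi + 4*sin(x) is ≥ 0 throughout, so the area is a single integral of |-8*x/pi + 4*sin(x)|.
∫[0,pi/2] (-8*x/pi + 4*sin(x)) dx = 4 - pi.

4 - pi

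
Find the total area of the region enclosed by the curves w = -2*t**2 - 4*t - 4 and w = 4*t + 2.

Set the curves equal: -2*t**2 - 4*t - 4 = 4*t + 2, so -2*t**2 - 8*t - 6 = 0, which factors as -2*(t + 1)*(t + 3) = 0. The curves meet at t = -3, -1.
On [-3, -1], w = -2*t**2 - 4*t - 4 is on top; that piece has area ∫[-3,-1] (-2*t**2 - 8*t - 6) dt = 8/3.

8/3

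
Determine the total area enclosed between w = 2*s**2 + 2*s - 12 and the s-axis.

The curve meets the s-axis where 2*s**2 + 2*s - 12 = 0, i.e. 2*(s - 2)*(s + 3) = 0, at s = -3, 2.
On [-3, 2] the curve lies below the axis; ∫[-3,2] (2*s**2 + 2*s - 12) ds = -125/3, giving area 125/3.

125/3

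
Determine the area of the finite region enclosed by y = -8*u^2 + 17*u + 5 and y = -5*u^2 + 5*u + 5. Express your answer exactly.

Set the curves equal: -8*u^2 + 17*u + 5 = -5*u^2 + 5*u + 5, so -3*u^2 + 12*u = 0, which factors as -3*u*(u - 4) = 0. The curves meet at u = 0, 4.
On [0, 4], y = -8*u^2 + 17*u + 5 is on top; that piece has area ∫[0,4] (-3*u^2 + 12*u) du = 32.

32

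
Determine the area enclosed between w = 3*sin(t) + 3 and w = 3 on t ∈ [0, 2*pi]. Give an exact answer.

12

The difference (3*sin(t) + 3) - (3) = 3*sin(t) changes sign at t = pi inside [0, 2*pi], so split the integral there.
∫[0,pi] (3*sin(t)) dt = 6.
∫[pi,2*pi] (3*sin(t)) dt = -6; the area of that piece is 6.
Total area = 6 + 6 = 12.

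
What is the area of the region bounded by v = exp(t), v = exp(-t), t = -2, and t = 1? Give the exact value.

-4 + exp(-2) + exp(-1) + exp(1) + exp(2)

The difference (exp(t)) - (exp(-t)) = exp(t) - exp(-t) changes sign at t = 0 inside [-2, 1], so split the integral there.
∫[-2,0] (exp(t) - exp(-t)) dt = -exp(2) - exp(-2) + 2; the area of that piece is -2 + exp(-2) + exp(2).
∫[0,1] (exp(t) - exp(-t)) dt = -2 + exp(-1) + exp(1).
Total area = (-2 + exp(-2) + exp(2)) + (-2 + exp(-1) + exp(1)) = -4 + exp(-2) + exp(-1) + exp(1) + exp(2).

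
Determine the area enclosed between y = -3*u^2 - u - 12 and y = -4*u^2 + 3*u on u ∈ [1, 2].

On [1, 2], (-3*u^2 - u - 12) - (-4*u^2 + 3*u) = u^2 - 4*u - 12 is ≤ 0 throughout, so the area is a single integral of |u^2 - 4*u - 12|.
∫[1,2] (u^2 - 4*u - 12) du = -47/3; the area of that piece is 47/3.

47/3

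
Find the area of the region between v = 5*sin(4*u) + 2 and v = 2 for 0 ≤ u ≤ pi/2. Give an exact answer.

The difference (5*sin(4*u) + 2) - (2) = 5*sin(4*u) changes sign at u = pi/4 inside [0, pi/2], so split the integral there.
∫[0,pi/4] (5*sin(4*u)) du = 5/2.
∫[pi/4,pi/2] (5*sin(4*u)) du = -5/2; the area of that piece is 5/2.
Total area = 5/2 + 5/2 = 5.

5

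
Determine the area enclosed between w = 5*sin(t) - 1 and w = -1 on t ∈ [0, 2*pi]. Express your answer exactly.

The difference (5*sin(t) - 1) - (-1) = 5*sin(t) changes sign at t = pi inside [0, 2*pi], so split the integral there.
∫[0,pi] (5*sin(t)) dt = 10.
∫[pi,2*pi] (5*sin(t)) dt = -10; the area of that piece is 10.
Total area = 10 + 10 = 20.

20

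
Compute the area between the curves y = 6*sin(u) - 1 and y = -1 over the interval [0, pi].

12

On [0, pi], (6*sin(u) - 1) - (-1) = 6*sin(u) is ≥ 0 throughout, so the area is a single integral of |6*sin(u)|.
∫[0,pi] (6*sin(u)) du = 12.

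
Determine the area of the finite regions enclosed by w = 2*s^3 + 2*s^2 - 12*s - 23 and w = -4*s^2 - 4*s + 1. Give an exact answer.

Set the curves equal: 2*s^3 + 2*s^2 - 12*s - 23 = -4*s^2 - 4*s + 1, so 2*s^3 + 6*s^2 - 8*s - 24 = 0, which factors as 2*(s - 2)*(s + 2)*(s + 3) = 0. The curves meet at s = -3, -2, 2.
On [-3, -2], w = 2*s^3 + 2*s^2 - 12*s - 23 is on top; that piece has area ∫[-3,-2] (2*s^3 + 6*s^2 - 8*s - 24) ds = 3/2.
On [-2, 2], w = -4*s^2 - 4*s + 1 is on top; that piece has area ∫[-2,2] (-(2*s^3 + 6*s^2 - 8*s - 24)) ds = 64.
Total enclosed area = 3/2 + 64 = 131/2.

131/2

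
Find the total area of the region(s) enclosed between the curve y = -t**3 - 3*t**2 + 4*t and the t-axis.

The curve meets the t-axis where -t**3 - 3*t**2 + 4*t = 0, i.e. -t*(t - 1)*(t + 4) = 0, at t = -4, 0, 1.
On [-4, 0] the curve lies below the axis; ∫[-4,0] (-t**3 - 3*t**2 + 4*t) dt = -32, giving area 32.
On [0, 1] the curve lies above the axis; ∫[0,1] (-t**3 - 3*t**2 + 4*t) dt = 3/4, giving area 3/4.
Total area = 32 + 3/4 = 131/4.

131/4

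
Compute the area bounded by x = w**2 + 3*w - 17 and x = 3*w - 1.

256/3

Both boundary curves give x as a function of w, so integrate with respect to w. Setting them equal: w**2 - 16 = 0, i.e. (w - 4)*(w + 4) = 0, so they meet at w = -4, 4.
For w in [-4, 4], x = w**2 + 3*w - 17 is on the left; area = ∫[-4,4] (-(w**2 - 16)) dw = 256/3.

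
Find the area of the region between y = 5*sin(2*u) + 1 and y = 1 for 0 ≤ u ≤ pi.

The difference (5*sin(2*u) + 1) - (1) = 5*sin(2*u) changes sign at u = pi/2 inside [0, pi], so split the integral there.
∫[0,pi/2] (5*sin(2*u)) du = 5.
∫[pi/2,pi] (5*sin(2*u)) du = -5; the area of that piece is 5.
Total area = 5 + 5 = 10.

10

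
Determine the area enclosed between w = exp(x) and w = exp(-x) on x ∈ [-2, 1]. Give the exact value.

The difference (exp(x)) - (exp(-x)) = exp(x) - exp(-x) changes sign at x = 0 inside [-2, 1], so split the integral there.
∫[-2,0] (exp(x) - exp(-x)) dx = -exp(2) - exp(-2) + 2; the area of that piece is -2 + exp(-2) + exp(2).
∫[0,1] (exp(x) - exp(-x)) dx = -2 + exp(-1) + exp(1).
Total area = (-2 + exp(-2) + exp(2)) + (-2 + exp(-1) + exp(1)) = -4 + exp(-2) + exp(-1) + exp(1) + exp(2).

-4 + exp(-2) + exp(-1) + exp(1) + exp(2)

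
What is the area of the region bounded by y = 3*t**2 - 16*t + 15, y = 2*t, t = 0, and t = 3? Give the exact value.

The difference (3*t**2 - 16*t + 15) - (2*t) = 3*t**2 - 18*t + 15 changes sign at t = 1 inside [0, 3], so split the integral there.
∫[0,1] (3*t**2 - 18*t + 15) dt = 7.
∫[1,3] (3*t**2 - 18*t + 15) dt = -16; the area of that piece is 16.
Total area = 7 + 16 = 23.

23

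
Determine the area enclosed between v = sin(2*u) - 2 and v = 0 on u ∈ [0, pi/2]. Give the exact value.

-1 + pi

On [0, pi/2], (sin(2*u) - 2) - (0) = sin(2*u) - 2 is ≤ 0 throughout, so the area is a single integral of |sin(2*u) - 2|.
∫[0,pi/2] (sin(2*u) - 2) du = 1 - pi; the area of that piece is -1 + pi.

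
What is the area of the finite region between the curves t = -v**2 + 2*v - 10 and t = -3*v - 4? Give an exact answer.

1/6

Both boundary curves give t as a function of v, so integrate with respect to v. Setting them equal: -v**2 + 5*v - 6 = 0, i.e. -(v - 3)*(v - 2) = 0, so they meet at v = 2, 3.
For v in [2, 3], t = -v**2 + 2*v - 10 is on the right; area = ∫[2,3] (-v**2 + 5*v - 6) dv = 1/6.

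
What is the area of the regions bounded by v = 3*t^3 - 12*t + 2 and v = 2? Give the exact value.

Set the curves equal: 3*t^3 - 12*t + 2 = 2, so 3*t^3 - 12*t = 0, which factors as 3*t*(t - 2)*(t + 2) = 0. The curves meet at t = -2, 0, 2.
On [-2, 0], v = 3*t^3 - 12*t + 2 is on top; that piece has area ∫[-2,0] (3*t^3 - 12*t) dt = 12.
On [0, 2], v = 2 is on top; that piece has area ∫[0,2] (-(3*t^3 - 12*t)) dt = 12.
Total enclosed area = 12 + 12 = 24.

24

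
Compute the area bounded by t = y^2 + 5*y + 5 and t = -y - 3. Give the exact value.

Both boundary curves give t as a function of y, so integrate with respect to y. Setting them equal: y^2 + 6*y + 8 = 0, i.e. (y + 2)*(y + 4) = 0, so they meet at y = -4, -2.
For y in [-4, -2], t = y^2 + 5*y + 5 is on the left; area = ∫[-4,-2] (-(y^2 + 6*y + 8)) dy = 4/3.

4/3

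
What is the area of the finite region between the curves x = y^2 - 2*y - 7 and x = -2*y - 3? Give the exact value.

Both boundary curves give x as a function of y, so integrate with respect to y. Setting them equal: y^2 - 4 = 0, i.e. (y - 2)*(y + 2) = 0, so they meet at y = -2, 2.
For y in [-2, 2], x = y^2 - 2*y - 7 is on the left; area = ∫[-2,2] (-(y^2 - 4)) dy = 32/3.

32/3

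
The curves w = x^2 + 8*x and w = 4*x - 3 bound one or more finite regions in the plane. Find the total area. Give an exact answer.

4/3

Set the curves equal: x^2 + 8*x = 4*x - 3, so x^2 + 4*x + 3 = 0, which factors as (x + 1)*(x + 3) = 0. The curves meet at x = -3, -1.
On [-3, -1], w = 4*x - 3 is on top; that piece has area ∫[-3,-1] (-(x^2 + 4*x + 3)) dx = 4/3.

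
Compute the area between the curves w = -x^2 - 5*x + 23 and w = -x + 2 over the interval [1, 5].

40

The difference (-x^2 - 5*x + 23) - (-x + 2) = -x^2 - 4*x + 21 changes sign at x = 3 inside [1, 5], so split the integral there.
∫[1,3] (-x^2 - 4*x + 21) dx = 52/3.
∫[3,5] (-x^2 - 4*x + 21) dx = -68/3; the area of that piece is 68/3.
Total area = 52/3 + 68/3 = 40.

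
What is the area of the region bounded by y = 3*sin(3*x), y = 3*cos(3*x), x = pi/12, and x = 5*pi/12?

2*sqrt(2)

On [pi/12, 5*pi/12], (3*sin(3*x)) - (3*cos(3*x)) = 3*sin(3*x) - 3*cos(3*x) is ≥ 0 throughout, so the area is a single integral of |3*sin(3*x) - 3*cos(3*x)|.
∫[pi/12,5*pi/12] (3*sin(3*x) - 3*cos(3*x)) dx = 2*sqrt(2).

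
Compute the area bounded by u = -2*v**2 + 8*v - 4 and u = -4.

Both boundary curves give u as a function of v, so integrate with respect to v. Setting them equal: -2*v**2 + 8*v = 0, i.e. -2*v*(v - 4) = 0, so they meet at v = 0, 4.
For v in [0, 4], u = -2*v**2 + 8*v - 4 is on the right; area = ∫[0,4] (-2*v**2 + 8*v) dv = 64/3.

64/3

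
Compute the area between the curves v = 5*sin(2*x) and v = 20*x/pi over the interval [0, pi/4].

5/2 - 5*pi/8

On [0, pi/4], (5*sin(2*x)) - (20*x/pi) = -20*x/pi + 5*sin(2*x) is ≥ 0 throughout, so the area is a single integral of |-20*x/pi + 5*sin(2*x)|.
∫[0,pi/4] (-20*x/pi + 5*sin(2*x)) dx = 5/2 - 5*pi/8.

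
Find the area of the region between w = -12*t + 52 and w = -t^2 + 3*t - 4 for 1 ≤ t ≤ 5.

On [1, 5], (-12*t + 52) - (-t^2 + 3*t - 4) = t^2 - 15*t + 56 is ≥ 0 throughout, so the area is a single integral of |t^2 - 15*t + 56|.
∫[1,5] (t^2 - 15*t + 56) dt = 256/3.

256/3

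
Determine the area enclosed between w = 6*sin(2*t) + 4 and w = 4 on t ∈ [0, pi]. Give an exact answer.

The difference (6*sin(2*t) + 4) - (4) = 6*sin(2*t) changes sign at t = pi/2 inside [0, pi], so split the integral there.
∫[0,pi/2] (6*sin(2*t)) dt = 6.
∫[pi/2,pi] (6*sin(2*t)) dt = -6; the area of that piece is 6.
Total area = 6 + 6 = 12.

12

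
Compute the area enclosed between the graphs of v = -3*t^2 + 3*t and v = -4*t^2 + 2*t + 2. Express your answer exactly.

Set the curves equal: -3*t^2 + 3*t = -4*t^2 + 2*t + 2, so t^2 + t - 2 = 0, which factors as (t - 1)*(t + 2) = 0. The curves meet at t = -2, 1.
On [-2, 1], v = -4*t^2 + 2*t + 2 is on top; that piece has area ∫[-2,1] (-(t^2 + t - 2)) dt = 9/2.

9/2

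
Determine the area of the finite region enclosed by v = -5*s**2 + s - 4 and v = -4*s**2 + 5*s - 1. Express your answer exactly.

Set the curves equal: -5*s**2 + s - 4 = -4*s**2 + 5*s - 1, so -s**2 - 4*s - 3 = 0, which factors as -(s + 1)*(s + 3) = 0. The curves meet at s = -3, -1.
On [-3, -1], v = -5*s**2 + s - 4 is on top; that piece has area ∫[-3,-1] (-s**2 - 4*s - 3) ds = 4/3.

4/3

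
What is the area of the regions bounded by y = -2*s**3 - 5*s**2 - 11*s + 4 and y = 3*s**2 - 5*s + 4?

Set the curves equal: -2*s**3 - 5*s**2 - 11*s + 4 = 3*s**2 - 5*s + 4, so -2*s**3 - 8*s**2 - 6*s = 0, which factors as -2*s*(s + 1)*(s + 3) = 0. The curves meet at s = -3, -1, 0.
On [-3, -1], y = 3*s**2 - 5*s + 4 is on top; that piece has area ∫[-3,-1] (-(-2*s**3 - 8*s**2 - 6*s)) ds = 16/3.
On [-1, 0], y = -2*s**3 - 5*s**2 - 11*s + 4 is on top; that piece has area ∫[-1,0] (-2*s**3 - 8*s**2 - 6*s) ds = 5/6.
Total enclosed area = 16/3 + 5/6 = 37/6.

37/6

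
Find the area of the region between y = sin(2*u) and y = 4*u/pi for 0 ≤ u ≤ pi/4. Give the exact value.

On [0, pi/4], (sin(2*u)) - (4*u/pi) = -4*u/pi + sin(2*u) is ≥ 0 throughout, so the area is a single integral of |-4*u/pi + sin(2*u)|.
∫[0,pi/4] (-4*u/pi + sin(2*u)) du = 1/2 - pi/8.

1/2 - pi/8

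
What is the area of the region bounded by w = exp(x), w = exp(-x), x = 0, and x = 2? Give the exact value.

-2 + exp(-2) + exp(2)

On [0, 2], (exp(x)) - (exp(-x)) = exp(x) - exp(-x) is ≥ 0 throughout, so the area is a single integral of |exp(x) - exp(-x)|.
∫[0,2] (exp(x) - exp(-x)) dx = -2 + exp(-2) + exp(2).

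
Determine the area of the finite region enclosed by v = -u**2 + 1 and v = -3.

Set the curves equal: -u**2 + 1 = -3, so -u**2 + 4 = 0, which factors as -(u - 2)*(u + 2) = 0. The curves meet at u = -2, 2.
On [-2, 2], v = -u**2 + 1 is on top; that piece has area ∫[-2,2] (-u**2 + 4) du = 32/3.

32/3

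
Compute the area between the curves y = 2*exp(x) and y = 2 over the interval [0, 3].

On [0, 3], (2*exp(x)) - (2) = 2*exp(x) - 2 is ≥ 0 throughout, so the area is a single integral of |2*exp(x) - 2|.
∫[0,3] (2*exp(x) - 2) dx = -8 + 2*exp(3).

-8 + 2*exp(3)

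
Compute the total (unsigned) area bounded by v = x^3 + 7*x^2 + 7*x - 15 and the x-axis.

148/3

The curve meets the x-axis where x^3 + 7*x^2 + 7*x - 15 = 0, i.e. (x - 1)*(x + 3)*(x + 5) = 0, at x = -5, -3, 1.
On [-5, -3] the curve lies above the axis; ∫[-5,-3] (x^3 + 7*x^2 + 7*x - 15) dx = 20/3, giving area 20/3.
On [-3, 1] the curve lies below the axis; ∫[-3,1] (x^3 + 7*x^2 + 7*x - 15) dx = -128/3, giving area 128/3.
Total area = 20/3 + 128/3 = 148/3.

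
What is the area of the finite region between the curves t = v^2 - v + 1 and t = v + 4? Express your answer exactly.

Both boundary curves give t as a function of v, so integrate with respect to v. Setting them equal: v^2 - 2*v - 3 = 0, i.e. (v - 3)*(v + 1) = 0, so they meet at v = -1, 3.
For v in [-1, 3], t = v^2 - v + 1 is on the left; area = ∫[-1,3] (-(v^2 - 2*v - 3)) dv = 32/3.

32/3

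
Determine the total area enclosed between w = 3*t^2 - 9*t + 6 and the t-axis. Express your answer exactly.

The curve meets the t-axis where 3*t^2 - 9*t + 6 = 0, i.e. 3*(t - 2)*(t - 1) = 0, at t = 1, 2.
On [1, 2] the curve lies below the axis; ∫[1,2] (3*t^2 - 9*t + 6) dt = -1/2, giving area 1/2.

1/2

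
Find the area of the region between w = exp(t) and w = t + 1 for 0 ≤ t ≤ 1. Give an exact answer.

-5/2 + exp(1)

On [0, 1], (exp(t)) - (t + 1) = -t + exp(t) - 1 is ≥ 0 throughout, so the area is a single integral of |-t + exp(t) - 1|.
∫[0,1] (-t + exp(t) - 1) dt = -5/2 + exp(1).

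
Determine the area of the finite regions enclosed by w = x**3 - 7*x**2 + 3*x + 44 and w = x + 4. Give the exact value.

1741/12

Set the curves equal: x**3 - 7*x**2 + 3*x + 44 = x + 4, so x**3 - 7*x**2 + 2*x + 40 = 0, which factors as (x - 5)*(x - 4)*(x + 2) = 0. The curves meet at x = -2, 4, 5.
On [-2, 4], w = x**3 - 7*x**2 + 3*x + 44 is on top; that piece has area ∫[-2,4] (x**3 - 7*x**2 + 2*x + 40) dx = 144.
On [4, 5], w = x + 4 is on top; that piece has area ∫[4,5] (-(x**3 - 7*x**2 + 2*x + 40)) dx = 13/12.
Total enclosed area = 144 + 13/12 = 1741/12.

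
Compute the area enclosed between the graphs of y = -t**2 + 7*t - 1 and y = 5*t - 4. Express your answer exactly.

32/3

Set the curves equal: -t**2 + 7*t - 1 = 5*t - 4, so -t**2 + 2*t + 3 = 0, which factors as -(t - 3)*(t + 1) = 0. The curves meet at t = -1, 3.
On [-1, 3], y = -t**2 + 7*t - 1 is on top; that piece has area ∫[-1,3] (-t**2 + 2*t + 3) dt = 32/3.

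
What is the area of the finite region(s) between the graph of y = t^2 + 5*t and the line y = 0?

125/6

The curve meets the t-axis where t^2 + 5*t = 0, i.e. t*(t + 5) = 0, at t = -5, 0.
On [-5, 0] the curve lies below the axis; ∫[-5,0] (t^2 + 5*t) dt = -125/6, giving area 125/6.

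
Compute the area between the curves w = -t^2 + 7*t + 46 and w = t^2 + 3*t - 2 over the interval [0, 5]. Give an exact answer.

On [0, 5], (-t^2 + 7*t + 46) - (t^2 + 3*t - 2) = -2*t^2 + 4*t + 48 is ≥ 0 throughout, so the area is a single integral of |-2*t^2 + 4*t + 48|.
∫[0,5] (-2*t^2 + 4*t + 48) dt = 620/3.

620/3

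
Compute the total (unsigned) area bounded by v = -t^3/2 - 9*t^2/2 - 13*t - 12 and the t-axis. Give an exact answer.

The curve meets the t-axis where -t^3/2 - 9*t^2/2 - 13*t - 12 = 0, i.e. -(t + 2)*(t + 3)*(t + 4)/2 = 0, at t = -4, -3, -2.
On [-4, -3] the curve lies below the axis; ∫[-4,-3] (-t^3/2 - 9*t^2/2 - 13*t - 12) dt = -1/8, giving area 1/8.
On [-3, -2] the curve lies above the axis; ∫[-3,-2] (-t^3/2 - 9*t^2/2 - 13*t - 12) dt = 1/8, giving area 1/8.
Total area = 1/8 + 1/8 = 1/4.

1/4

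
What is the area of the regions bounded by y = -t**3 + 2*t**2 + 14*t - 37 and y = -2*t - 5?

Set the curves equal: -t**3 + 2*t**2 + 14*t - 37 = -2*t - 5, so -t**3 + 2*t**2 + 16*t - 32 = 0, which factors as -(t - 4)*(t - 2)*(t + 4) = 0. The curves meet at t = -4, 2, 4.
On [-4, 2], y = -2*t - 5 is on top; that piece has area ∫[-4,2] (-(-t**3 + 2*t**2 + 16*t - 32)) dt = 180.
On [2, 4], y = -t**3 + 2*t**2 + 14*t - 37 is on top; that piece has area ∫[2,4] (-t**3 + 2*t**2 + 16*t - 32) dt = 28/3.
Total enclosed area = 180 + 28/3 = 568/3.

568/3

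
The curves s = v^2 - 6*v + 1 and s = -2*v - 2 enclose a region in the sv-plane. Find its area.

Both boundary curves give s as a function of v, so integrate with respect to v. Setting them equal: v^2 - 4*v + 3 = 0, i.e. (v - 3)*(v - 1) = 0, so they meet at v = 1, 3.
For v in [1, 3], s = v^2 - 6*v + 1 is on the left; area = ∫[1,3] (-(v^2 - 4*v + 3)) dv = 4/3.

4/3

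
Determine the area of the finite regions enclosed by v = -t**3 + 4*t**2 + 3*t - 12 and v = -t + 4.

148/3

Set the curves equal: -t**3 + 4*t**2 + 3*t - 12 = -t + 4, so -t**3 + 4*t**2 + 4*t - 16 = 0, which factors as -(t - 4)*(t - 2)*(t + 2) = 0. The curves meet at t = -2, 2, 4.
On [-2, 2], v = -t + 4 is on top; that piece has area ∫[-2,2] (-(-t**3 + 4*t**2 + 4*t - 16)) dt = 128/3.
On [2, 4], v = -t**3 + 4*t**2 + 3*t - 12 is on top; that piece has area ∫[2,4] (-t**3 + 4*t**2 + 4*t - 16) dt = 20/3.
Total enclosed area = 128/3 + 20/3 = 148/3.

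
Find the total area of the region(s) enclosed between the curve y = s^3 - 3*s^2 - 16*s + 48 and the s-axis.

517/2

The curve meets the s-axis where s^3 - 3*s^2 - 16*s + 48 = 0, i.e. (s - 4)*(s - 3)*(s + 4) = 0, at s = -4, 3, 4.
On [-4, 3] the curve lies above the axis; ∫[-4,3] (s^3 - 3*s^2 - 16*s + 48) ds = 1029/4, giving area 1029/4.
On [3, 4] the curve lies below the axis; ∫[3,4] (s^3 - 3*s^2 - 16*s + 48) ds = -5/4, giving area 5/4.
Total area = 1029/4 + 5/4 = 517/2.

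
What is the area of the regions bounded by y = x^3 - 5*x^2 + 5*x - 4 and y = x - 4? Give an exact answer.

Set the curves equal: x^3 - 5*x^2 + 5*x - 4 = x - 4, so x^3 - 5*x^2 + 4*x = 0, which factors as x*(x - 4)*(x - 1) = 0. The curves meet at x = 0, 1, 4.
On [0, 1], y = x^3 - 5*x^2 + 5*x - 4 is on top; that piece has area ∫[0,1] (x^3 - 5*x^2 + 4*x) dx = 7/12.
On [1, 4], y = x - 4 is on top; that piece has area ∫[1,4] (-(x^3 - 5*x^2 + 4*x)) dx = 45/4.
Total enclosed area = 7/12 + 45/4 = 71/6.

71/6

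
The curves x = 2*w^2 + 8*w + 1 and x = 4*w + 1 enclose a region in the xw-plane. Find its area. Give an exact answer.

Both boundary curves give x as a function of w, so integrate with respect to w. Setting them equal: 2*w^2 + 4*w = 0, i.e. 2*w*(w + 2) = 0, so they meet at w = -2, 0.
For w in [-2, 0], x = 2*w^2 + 8*w + 1 is on the left; area = ∫[-2,0] (-(2*w^2 + 4*w)) dw = 8/3.

8/3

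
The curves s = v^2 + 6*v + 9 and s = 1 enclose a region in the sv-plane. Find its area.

Both boundary curves give s as a function of v, so integrate with respect to v. Setting them equal: v^2 + 6*v + 8 = 0, i.e. (v + 2)*(v + 4) = 0, so they meet at v = -4, -2.
For v in [-4, -2], s = v^2 + 6*v + 9 is on the left; area = ∫[-4,-2] (-(v^2 + 6*v + 8)) dv = 4/3.

4/3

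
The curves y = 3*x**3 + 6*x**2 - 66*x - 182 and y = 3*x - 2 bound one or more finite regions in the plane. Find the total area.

5137/4

Set the curves equal: 3*x**3 + 6*x**2 - 66*x - 182 = 3*x - 2, so 3*x**3 + 6*x**2 - 69*x - 180 = 0, which factors as 3*(x - 5)*(x + 3)*(x + 4) = 0. The curves meet at x = -4, -3, 5.
On [-4, -3], y = 3*x**3 + 6*x**2 - 66*x - 182 is on top; that piece has area ∫[-4,-3] (3*x**3 + 6*x**2 - 69*x - 180) dx = 17/4.
On [-3, 5], y = 3*x - 2 is on top; that piece has area ∫[-3,5] (-(3*x**3 + 6*x**2 - 69*x - 180)) dx = 1280.
Total enclosed area = 17/4 + 1280 = 5137/4.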